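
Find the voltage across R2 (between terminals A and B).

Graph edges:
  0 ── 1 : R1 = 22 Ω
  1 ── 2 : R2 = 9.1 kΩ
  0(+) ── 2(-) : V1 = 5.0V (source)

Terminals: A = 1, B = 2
R1 and R2 are in series across V1 (node 0 → node 1 → node 2), and the output A–B is taken across R2, so this is a voltage divider.
Series current: I = V1/(R1 + R2) = 5/(22 + 9100) = 5/9122 = 0.0005481 A
V_R2 = I × R2 = V1 × R2/(R1 + R2) = 5 × 9100/9122 = 4.988 V

Final answer: 4.988 V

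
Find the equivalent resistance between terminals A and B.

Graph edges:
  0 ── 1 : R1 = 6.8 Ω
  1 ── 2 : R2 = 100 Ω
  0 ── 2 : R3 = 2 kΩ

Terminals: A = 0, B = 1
Reduce the network between node 0 (A) and node 1 (B) by series/parallel combination:
  Rs1 = R3 + R2 (series, joined only at node 2) = 2000 + 100 = 2100 Ω
  Rp1 = R1 ‖ Rs1 (parallel, both between nodes 0 and 1) = 1/(1/6.8 + 1/2100) = 6.778 Ω
R_eq = 6.778 Ω

Final answer: 6.778 Ω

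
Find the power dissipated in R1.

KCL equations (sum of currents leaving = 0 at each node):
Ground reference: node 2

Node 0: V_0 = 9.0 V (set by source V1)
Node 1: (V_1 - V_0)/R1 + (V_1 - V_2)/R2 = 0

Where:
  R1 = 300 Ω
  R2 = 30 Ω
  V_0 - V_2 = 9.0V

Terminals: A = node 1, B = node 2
Nodal analysis, taking node 2 as the 0 V reference.
Source V1 fixes V_0 = 9 V.
KCL at each unknown node (sum of currents leaving = 0; resistances in Ω):
  Node 1: (V_1 - 9)/300 + (V_1 - 0)/30 = 0
Collecting terms: 0.03667 × V_1 = 0.03  =>  V_1 = 0.8182 V
I_R1 = (V_0 - V_1)/R1 = (9 - 0.8182)/300 = 0.02727 A
P_R1 = I_R1² × R1 = (0.02727)² × 300 = 0.2231 W

Final answer: 0.2231 W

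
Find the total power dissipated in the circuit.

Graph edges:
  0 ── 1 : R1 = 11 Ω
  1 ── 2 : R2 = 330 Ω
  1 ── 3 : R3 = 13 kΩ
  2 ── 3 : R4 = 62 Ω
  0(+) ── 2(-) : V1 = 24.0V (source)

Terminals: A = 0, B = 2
Nodal analysis, taking node 2 as the 0 V reference.
Source V1 fixes V_0 = 24 V.
KCL at each unknown node (sum of currents leaving = 0; resistances in Ω):
  Node 1: (V_1 - 24)/11 + (V_1 - 0)/330 + (V_1 - V_3)/13000 = 0
  Node 3: (V_3 - V_1)/13000 + (V_3 - 0)/62 = 0
Collecting terms (coefficients in siemens):
  0.09402·V_1 - 0.00007692·V_3 = 2.182
  0.01621·V_3 - 0.00007692·V_1 = 0
Determinant D = (0.09402)(0.01621) - (-0.00007692)(-0.00007692) = 0.001524
V_1 = [(2.182)(0.01621) - (-0.00007692)(0)]/D = 23.21 V
V_3 = [(0.09402)(0) - (2.182)(-0.00007692)]/D = 0.1102 V
Power in each resistor, P = (ΔV)²/R:
  P_R1 = (24 - 23.21)²/11 = 0.05718 W
  P_R2 = (23.21 - 0)²/330 = 1.632 W
  P_R3 = (23.21 - 0.1102)²/13000 = 0.04104 W
  P_R4 = (0 - 0.1102)²/62 = 0.0001957 W
P_total = P_R1 + P_R2 + P_R3 + P_R4 = 1.73 W

Final answer: 1.73 W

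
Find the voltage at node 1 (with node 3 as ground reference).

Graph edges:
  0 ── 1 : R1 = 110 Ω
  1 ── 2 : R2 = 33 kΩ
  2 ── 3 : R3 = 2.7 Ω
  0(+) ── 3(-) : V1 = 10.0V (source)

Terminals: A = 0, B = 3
Nodal analysis, taking node 3 as the 0 V reference.
Source V1 fixes V_0 = 10 V.
KCL at each unknown node (sum of currents leaving = 0; resistances in Ω):
  Node 1: (V_1 - 10)/110 + (V_1 - V_2)/33000 = 0
  Node 2: (V_2 - V_1)/33000 + (V_2 - 0)/2.7 = 0
Collecting terms (coefficients in siemens):
  0.009121·V_1 - 0.0000303·V_2 = 0.09091
  0.3704·V_2 - 0.0000303·V_1 = 0
Determinant D = (0.009121)(0.3704) - (-0.0000303)(-0.0000303) = 0.003379
V_1 = [(0.09091)(0.3704) - (-0.0000303)(0)]/D = 9.967 V
V_2 = [(0.009121)(0) - (0.09091)(-0.0000303)]/D = 0.0008154 V
The requested potential is V_1 = 9.967 V.

Final answer: V_1 = 9.967 V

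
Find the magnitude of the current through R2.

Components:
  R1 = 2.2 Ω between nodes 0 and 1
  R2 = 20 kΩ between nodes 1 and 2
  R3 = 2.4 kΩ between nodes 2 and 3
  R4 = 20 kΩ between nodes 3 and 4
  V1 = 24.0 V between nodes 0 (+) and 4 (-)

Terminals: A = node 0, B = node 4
Nodal analysis, taking node 4 as the 0 V reference.
Source V1 fixes V_0 = 24 V.
KCL at each unknown node (sum of currents leaving = 0; resistances in Ω):
  Node 1: (V_1 - 24)/2.2 + (V_1 - V_2)/20000 = 0
  Node 2: (V_2 - V_1)/20000 + (V_2 - V_3)/2400 = 0
  Node 3: (V_3 - V_2)/2400 + (V_3 - 0)/20000 = 0
Collecting terms (coefficients in siemens):
  0.4546·V_1 - 0.00005·V_2 = 10.91
  0.0004667·V_2 - 0.00005·V_1 - 0.0004167·V_3 = 0
  0.0004667·V_3 - 0.0004167·V_2 = 0
Solving these 3 simultaneous equations (Gaussian elimination) gives:
  V_1 = 24 V, V_2 = 12.68 V, V_3 = 11.32 V
I_R2 = (V_1 - V_2)/R2 = (24 - 12.68)/20000 = 0.000566 A
|I_R2| = 0.000566 A

Final answer: |I_R2| = 0.000566 A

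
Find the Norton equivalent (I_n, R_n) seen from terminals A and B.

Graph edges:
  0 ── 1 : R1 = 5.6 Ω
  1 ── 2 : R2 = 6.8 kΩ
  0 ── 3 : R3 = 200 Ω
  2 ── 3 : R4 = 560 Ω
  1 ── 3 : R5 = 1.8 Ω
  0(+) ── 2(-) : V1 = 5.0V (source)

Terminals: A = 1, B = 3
Find the Thévenin equivalent first; then I_n = V_th/R_th and R_n = R_th.
Step 1 — V_th is the open-circuit voltage V_A - V_B (nothing connected across the terminals).
Nodal analysis, taking node 2 as the 0 V reference.
Source V1 fixes V_0 = 5 V.
KCL at each unknown node (sum of currents leaving = 0; resistances in Ω):
  Node 1: (V_1 - 5)/5.6 + (V_1 - 0)/6800 + (V_1 - V_3)/1.8 = 0
  Node 3: (V_3 - 5)/200 + (V_3 - 0)/560 + (V_3 - V_1)/1.8 = 0
Collecting terms (coefficients in siemens):
  0.7343·V_1 - 0.5556·V_3 = 0.8929
  0.5623·V_3 - 0.5556·V_1 = 0.025
Determinant D = (0.7343)(0.5623) - (-0.5556)(-0.5556) = 0.1043
V_1 = [(0.8929)(0.5623) - (-0.5556)(0.025)]/D = 4.948 V
V_3 = [(0.7343)(0.025) - (0.8929)(-0.5556)]/D = 4.933 V
V_th = V_1 - V_3 = 4.948 - 4.933 = 0.01526 V
Step 2 — R_th: zero the source — replace V1 by a short circuit (node 2 merges into node 0) — and find the resistance seen between A (node 1) and B (node 3).
Reduce the network between node 1 (A) and node 3 (B) by series/parallel combination:
  Rp1 = R1 ‖ R2 (parallel, both between nodes 0 and 1) = 1/(1/5.6 + 1/6800) = 5.595 Ω
  Rp2 = R3 ‖ R4 (parallel, both between nodes 0 and 3) = 1/(1/200 + 1/560) = 147.4 Ω
  Rs1 = Rp1 + Rp2 (series, joined only at node 0) = 5.595 + 147.4 = 153 Ω
  Rp3 = R5 ‖ Rs1 (parallel, both between nodes 1 and 3) = 1/(1/1.8 + 1/153) = 1.779 Ω
R_th = 1.779 Ω
I_n = V_th/R_th = 0.01526/1.779 = 0.008575 A, and R_n = R_th = 1.779 Ω

Final answer: I_n = 0.008575 A, R_n = 1.779 Ω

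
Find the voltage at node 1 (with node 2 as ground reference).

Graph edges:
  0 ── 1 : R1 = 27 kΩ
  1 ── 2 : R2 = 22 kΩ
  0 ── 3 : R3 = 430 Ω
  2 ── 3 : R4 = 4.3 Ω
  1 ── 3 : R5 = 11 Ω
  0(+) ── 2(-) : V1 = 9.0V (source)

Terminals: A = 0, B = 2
Nodal analysis, taking node 2 as the 0 V reference.
Source V1 fixes V_0 = 9 V.
KCL at each unknown node (sum of currents leaving = 0; resistances in Ω):
  Node 1: (V_1 - 9)/27000 + (V_1 - 0)/22000 + (V_1 - V_3)/11 = 0
  Node 3: (V_3 - 9)/430 + (V_3 - 0)/4.3 + (V_3 - V_1)/11 = 0
Collecting terms (coefficients in siemens):
  0.09099·V_1 - 0.09091·V_3 = 0.0003333
  0.3258·V_3 - 0.09091·V_1 = 0.02093
Determinant D = (0.09099)(0.3258) - (-0.09091)(-0.09091) = 0.02138
V_1 = [(0.0003333)(0.3258) - (-0.09091)(0.02093)]/D = 0.09408 V
V_3 = [(0.09099)(0.02093) - (0.0003333)(-0.09091)]/D = 0.0905 V
The requested potential is V_1 = 0.09408 V.

Final answer: V_1 = 0.09408 V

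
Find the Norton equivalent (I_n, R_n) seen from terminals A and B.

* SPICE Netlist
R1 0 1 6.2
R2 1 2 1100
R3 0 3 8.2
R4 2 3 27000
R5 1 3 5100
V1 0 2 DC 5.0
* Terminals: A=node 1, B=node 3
Find the Thévenin equivalent first; then I_n = V_th/R_th and R_n = R_th.
Step 1 — V_th is the open-circuit voltage V_A - V_B (nothing connected across the terminals).
Nodal analysis, taking node 2 as the 0 V reference.
Source V1 fixes V_0 = 5 V.
KCL at each unknown node (sum of currents leaving = 0; resistances in Ω):
  Node 1: (V_1 - 5)/6.2 + (V_1 - 0)/1100 + (V_1 - V_3)/5100 = 0
  Node 3: (V_3 - 5)/8.2 + (V_3 - 0)/27000 + (V_3 - V_1)/5100 = 0
Collecting terms (coefficients in siemens):
  0.1624·V_1 - 0.0001961·V_3 = 0.8065
  0.1222·V_3 - 0.0001961·V_1 = 0.6098
Determinant D = (0.1624)(0.1222) - (-0.0001961)(-0.0001961) = 0.01984
V_1 = [(0.8065)(0.1222) - (-0.0001961)(0.6098)]/D = 4.972 V
V_3 = [(0.1624)(0.6098) - (0.8065)(-0.0001961)]/D = 4.998 V
V_th = V_1 - V_3 = 4.972 - 4.998 = -0.02643 V
Step 2 — R_th: zero the source — replace V1 by a short circuit (node 2 merges into node 0) — and find the resistance seen between A (node 1) and B (node 3).
Reduce the network between node 1 (A) and node 3 (B) by series/parallel combination:
  Rp1 = R1 ‖ R2 (parallel, both between nodes 0 and 1) = 1/(1/6.2 + 1/1100) = 6.165 Ω
  Rp2 = R3 ‖ R4 (parallel, both between nodes 0 and 3) = 1/(1/8.2 + 1/27000) = 8.198 Ω
  Rs1 = Rp1 + Rp2 (series, joined only at node 0) = 6.165 + 8.198 = 14.36 Ω
  Rp3 = R5 ‖ Rs1 (parallel, both between nodes 1 and 3) = 1/(1/5100 + 1/14.36) = 14.32 Ω
R_th = 14.32 Ω
I_n = V_th/R_th = -0.02643/14.32 = -0.001845 A, and R_n = R_th = 14.32 Ω

Final answer: I_n = -0.001845 A, R_n = 14.32 Ω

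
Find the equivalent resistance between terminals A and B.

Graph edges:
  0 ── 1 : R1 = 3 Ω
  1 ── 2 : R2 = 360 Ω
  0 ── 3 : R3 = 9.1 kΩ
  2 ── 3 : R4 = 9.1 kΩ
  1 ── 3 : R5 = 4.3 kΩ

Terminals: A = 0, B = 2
The network is not a plain series/parallel combination. Inject a 1 A test current into terminal A (node 0) and return it from terminal B (node 2); then R_eq = V_A / (1 A).
Nodal analysis, taking node 2 as the 0 V reference.
Current source I_test pushes 1 A into node 0 and draws it out of node 2.
KCL at each unknown node (sum of currents leaving = 0; resistances in Ω):
  Node 0: (V_0 - V_1)/3 + (V_0 - V_3)/9100 - 1 = 0
  Node 1: (V_1 - V_0)/3 + (V_1 - 0)/360 + (V_1 - V_3)/4300 = 0
  Node 3: (V_3 - V_0)/9100 + (V_3 - V_1)/4300 + (V_3 - 0)/9100 = 0
Collecting terms (coefficients in siemens):
  0.3334·V_0 - 0.3333·V_1 - 0.0001099·V_3 = 1
  0.3363·V_1 - 0.3333·V_0 - 0.0002326·V_3 = 0
  0.0004523·V_3 - 0.0001099·V_0 - 0.0002326·V_1 = 0
Solving these 3 simultaneous equations (Gaussian elimination) gives:
  V_0 = 352.5 V, V_1 = 349.5 V, V_3 = 265.3 V
R_eq = V_0 / 1 A = 352.5 Ω

Final answer: 352.5 Ω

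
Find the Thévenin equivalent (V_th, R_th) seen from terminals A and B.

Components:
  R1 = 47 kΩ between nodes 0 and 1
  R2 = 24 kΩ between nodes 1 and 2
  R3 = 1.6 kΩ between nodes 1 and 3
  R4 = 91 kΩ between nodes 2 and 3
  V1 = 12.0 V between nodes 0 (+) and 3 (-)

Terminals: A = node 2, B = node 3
Step 1 — V_th is the open-circuit voltage V_A - V_B (nothing connected across the terminals).
Nodal analysis, taking node 3 as the 0 V reference.
Source V1 fixes V_0 = 12 V.
KCL at each unknown node (sum of currents leaving = 0; resistances in Ω):
  Node 1: (V_1 - 12)/47000 + (V_1 - V_2)/24000 + (V_1 - 0)/1600 = 0
  Node 2: (V_2 - V_1)/24000 + (V_2 - 0)/91000 = 0
Collecting terms (coefficients in siemens):
  0.0006879·V_1 - 0.00004167·V_2 = 0.0002553
  0.00005266·V_2 - 0.00004167·V_1 = 0
Determinant D = (0.0006879)(0.00005266) - (-0.00004167)(-0.00004167) = 0.00000003449
V_1 = [(0.0002553)(0.00005266) - (-0.00004167)(0)]/D = 0.3898 V
V_2 = [(0.0006879)(0) - (0.0002553)(-0.00004167)]/D = 0.3085 V
V_th = V_2 - V_3 = 0.3085 - 0 = 0.3085 V
Step 2 — R_th: zero the source — replace V1 by a short circuit (node 3 merges into node 0) — and find the resistance seen between A (node 2) and B (node 0).
Reduce the network between node 2 (A) and node 0 (B) by series/parallel combination:
  Rp1 = R1 ‖ R3 (parallel, both between nodes 0 and 1) = 1/(1/47000 + 1/1600) = 1547 Ω
  Rs1 = R2 + Rp1 (series, joined only at node 1) = 24000 + 1547 = 25550 Ω
  Rp2 = R4 ‖ Rs1 (parallel, both between nodes 0 and 2) = 1/(1/91000 + 1/25550) = 19950 Ω
R_th = 19.95 kΩ

Final answer: V_th = 0.3085 V, R_th = 19.95 kΩ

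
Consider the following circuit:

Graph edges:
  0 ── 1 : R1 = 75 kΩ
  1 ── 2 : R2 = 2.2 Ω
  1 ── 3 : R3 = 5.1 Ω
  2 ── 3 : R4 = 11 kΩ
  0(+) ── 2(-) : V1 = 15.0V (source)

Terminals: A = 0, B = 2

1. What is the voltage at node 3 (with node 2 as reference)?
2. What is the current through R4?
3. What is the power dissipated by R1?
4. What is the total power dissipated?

Nodal analysis, taking node 2 as the 0 V reference.
Source V1 fixes V_0 = 15 V.
KCL at each unknown node (sum of currents leaving = 0; resistances in Ω):
  Node 1: (V_1 - 15)/75000 + (V_1 - 0)/2.2 + (V_1 - V_3)/5.1 = 0
  Node 3: (V_3 - V_1)/5.1 + (V_3 - 0)/11000 = 0
Collecting terms (coefficients in siemens):
  0.6506·V_1 - 0.1961·V_3 = 0.0002
  0.1962·V_3 - 0.1961·V_1 = 0
Determinant D = (0.6506)(0.1962) - (-0.1961)(-0.1961) = 0.08919
V_1 = [(0.0002)(0.1962) - (-0.1961)(0)]/D = 0.0004399 V
V_3 = [(0.6506)(0) - (0.0002)(-0.1961)]/D = 0.0004397 V
Part 1:
  Read off the nodal solution: V_3 = 0.0004397 V
Part 2:
  I_R4 = (V_2 - V_3)/R4 = (0 - 0.0004397)/11000 = -0.00000003997 A
  Magnitude: I_R4 = 0.00000003997 A
Part 3:
  I_R1 = (V_0 - V_1)/R1 = (15 - 0.0004399)/75000 = 0.0002 A
  P_R1 = I_R1² × R1 = (0.0002)² × 75000 = 0.003 W
Part 4:
  Power in each resistor, P = (ΔV)²/R:
    P_R1 = (15 - 0.0004399)²/75000 = 0.003 W
    P_R2 = (0.0004399 - 0)²/2.2 = 0.00000008796 W
    P_R3 = (0.0004399 - 0.0004397)²/5.1 = 0.000000000000008149 W
    P_R4 = (0 - 0.0004397)²/11000 = 0.00000000001758 W
  P_total = P_R1 + P_R2 + P_R3 + P_R4 = 0.003 W

Final answers:
1. V_3 = 0.0004397 V
2. I_R4 = 3.997e-08 A
3. P_R1 = 0.003 W
4. P_total = 0.003 W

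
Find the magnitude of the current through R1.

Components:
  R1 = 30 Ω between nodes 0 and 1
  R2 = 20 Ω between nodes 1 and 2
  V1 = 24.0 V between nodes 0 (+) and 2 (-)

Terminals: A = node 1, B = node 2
Nodal analysis, taking node 2 as the 0 V reference.
Source V1 fixes V_0 = 24 V.
KCL at each unknown node (sum of currents leaving = 0; resistances in Ω):
  Node 1: (V_1 - 24)/30 + (V_1 - 0)/20 = 0
Collecting terms: 0.08333 × V_1 = 0.8  =>  V_1 = 9.6 V
I_R1 = (V_0 - V_1)/R1 = (24 - 9.6)/30 = 0.48 A
|I_R1| = 0.48 A

Final answer: |I_R1| = 0.48 A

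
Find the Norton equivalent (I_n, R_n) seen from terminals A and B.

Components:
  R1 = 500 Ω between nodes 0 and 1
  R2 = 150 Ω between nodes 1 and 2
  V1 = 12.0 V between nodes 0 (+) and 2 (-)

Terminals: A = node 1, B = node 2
Find the Thévenin equivalent first; then I_n = V_th/R_th and R_n = R_th.
Step 1 — V_th is the open-circuit voltage V_A - V_B (nothing connected across the terminals).
Nodal analysis, taking node 2 as the 0 V reference.
Source V1 fixes V_0 = 12 V.
KCL at each unknown node (sum of currents leaving = 0; resistances in Ω):
  Node 1: (V_1 - 12)/500 + (V_1 - 0)/150 = 0
Collecting terms: 0.008667 × V_1 = 0.024  =>  V_1 = 2.769 V
V_th = V_1 - V_2 = 2.769 - 0 = 2.769 V
Step 2 — R_th: zero the source — replace V1 by a short circuit (node 2 merges into node 0) — and find the resistance seen between A (node 1) and B (node 0).
Reduce the network between node 1 (A) and node 0 (B) by series/parallel combination:
  Rp1 = R1 ‖ R2 (parallel, both between nodes 0 and 1) = 1/(1/500 + 1/150) = 115.4 Ω
R_th = 115.4 Ω
I_n = V_th/R_th = 2.769/115.4 = 0.024 A, and R_n = R_th = 115.4 Ω

Final answer: I_n = 0.024 A, R_n = 115.4 Ω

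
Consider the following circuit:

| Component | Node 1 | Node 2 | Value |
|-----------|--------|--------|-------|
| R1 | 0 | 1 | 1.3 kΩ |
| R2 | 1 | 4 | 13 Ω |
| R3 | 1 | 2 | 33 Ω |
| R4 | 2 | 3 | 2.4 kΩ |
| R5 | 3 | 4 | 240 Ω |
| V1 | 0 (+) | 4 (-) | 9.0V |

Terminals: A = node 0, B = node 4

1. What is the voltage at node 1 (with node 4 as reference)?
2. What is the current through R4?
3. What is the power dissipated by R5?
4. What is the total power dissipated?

Nodal analysis, taking node 4 as the 0 V reference.
Source V1 fixes V_0 = 9 V.
KCL at each unknown node (sum of currents leaving = 0; resistances in Ω):
  Node 1: (V_1 - 9)/1300 + (V_1 - 0)/13 + (V_1 - V_2)/33 = 0
  Node 2: (V_2 - V_1)/33 + (V_2 - V_3)/2400 = 0
  Node 3: (V_3 - V_2)/2400 + (V_3 - 0)/240 = 0
Collecting terms (coefficients in siemens):
  0.108·V_1 - 0.0303·V_2 = 0.006923
  0.03072·V_2 - 0.0303·V_1 - 0.0004167·V_3 = 0
  0.004583·V_3 - 0.0004167·V_2 = 0
Solving these 3 simultaneous equations (Gaussian elimination) gives:
  V_1 = 0.08868 V, V_2 = 0.08759 V, V_3 = 0.007962 V
Part 1:
  Read off the nodal solution: V_1 = 0.08868 V
Part 2:
  I_R4 = (V_2 - V_3)/R4 = (0.08759 - 0.007962)/2400 = 0.00003318 A
  Magnitude: I_R4 = 0.00003318 A
Part 3:
  I_R5 = (V_3 - V_4)/R5 = (0.007962 - 0)/240 = 0.00003318 A
  P_R5 = I_R5² × R5 = (0.00003318)² × 240 = 0.0000002642 W
Part 4:
  Power in each resistor, P = (ΔV)²/R:
    P_R1 = (9 - 0.08868)²/1300 = 0.06109 W
    P_R2 = (0.08868 - 0)²/13 = 0.000605 W
    P_R3 = (0.08868 - 0.08759)²/33 = 0.00000003632 W
    P_R4 = (0.08759 - 0.007962)²/2400 = 0.000002642 W
    P_R5 = (0.007962 - 0)²/240 = 0.0000002642 W
  P_total = P_R1 + P_R2 + P_R3 + P_R4 + P_R5 = 0.06169 W

Final answers:
1. V_1 = 0.08868 V
2. I_R4 = 3.318e-05 A
3. P_R5 = 2.642e-07 W
4. P_total = 0.06169 W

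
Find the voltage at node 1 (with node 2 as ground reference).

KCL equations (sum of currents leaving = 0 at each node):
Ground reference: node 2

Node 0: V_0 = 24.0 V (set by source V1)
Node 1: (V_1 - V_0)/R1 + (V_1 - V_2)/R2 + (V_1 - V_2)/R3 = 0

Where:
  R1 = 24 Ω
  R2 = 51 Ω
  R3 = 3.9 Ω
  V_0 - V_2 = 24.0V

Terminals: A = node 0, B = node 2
Nodal analysis, taking node 2 as the 0 V reference.
Source V1 fixes V_0 = 24 V.
KCL at each unknown node (sum of currents leaving = 0; resistances in Ω):
  Node 1: (V_1 - 24)/24 + (V_1 - 0)/51 + (V_1 - 0)/3.9 = 0
Collecting terms: 0.3177 × V_1 = 1  =>  V_1 = 3.148 V
The requested potential is V_1 = 3.148 V.

Final answer: V_1 = 3.148 V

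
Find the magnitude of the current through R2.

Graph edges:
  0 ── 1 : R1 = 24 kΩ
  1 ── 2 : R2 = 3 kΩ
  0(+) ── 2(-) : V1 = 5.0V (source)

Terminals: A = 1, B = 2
Nodal analysis, taking node 2 as the 0 V reference.
Source V1 fixes V_0 = 5 V.
KCL at each unknown node (sum of currents leaving = 0; resistances in Ω):
  Node 1: (V_1 - 5)/24000 + (V_1 - 0)/3000 = 0
Collecting terms: 0.000375 × V_1 = 0.0002083  =>  V_1 = 0.5556 V
I_R2 = (V_1 - V_2)/R2 = (0.5556 - 0)/3000 = 0.0001852 A
|I_R2| = 0.0001852 A

Final answer: |I_R2| = 0.0001852 A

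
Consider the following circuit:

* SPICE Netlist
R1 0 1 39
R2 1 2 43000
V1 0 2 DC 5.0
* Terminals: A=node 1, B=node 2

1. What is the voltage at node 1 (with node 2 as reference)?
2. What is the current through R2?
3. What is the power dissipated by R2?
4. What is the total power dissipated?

Nodal analysis, taking node 2 as the 0 V reference.
Source V1 fixes V_0 = 5 V.
KCL at each unknown node (sum of currents leaving = 0; resistances in Ω):
  Node 1: (V_1 - 5)/39 + (V_1 - 0)/43000 = 0
Collecting terms: 0.02566 × V_1 = 0.1282  =>  V_1 = 4.995 V
Part 1:
  Read off the nodal solution: V_1 = 4.995 V
Part 2:
  I_R2 = (V_1 - V_2)/R2 = (4.995 - 0)/43000 = 0.0001162 A
  Magnitude: I_R2 = 0.0001162 A
Part 3:
  I_R2 = (V_1 - V_2)/R2 = (4.995 - 0)/43000 = 0.0001162 A
  P_R2 = I_R2² × R2 = (0.0001162)² × 43000 = 0.0005803 W
Part 4:
  Power in each resistor, P = (ΔV)²/R:
    P_R1 = (5 - 4.995)²/39 = 0.0000005264 W
    P_R2 = (4.995 - 0)²/43000 = 0.0005803 W
  P_total = P_R1 + P_R2 = 0.0005809 W

Final answers:
1. V_1 = 4.995 V
2. I_R2 = 0.0001162 A
3. P_R2 = 0.0005803 W
4. P_total = 0.0005809 W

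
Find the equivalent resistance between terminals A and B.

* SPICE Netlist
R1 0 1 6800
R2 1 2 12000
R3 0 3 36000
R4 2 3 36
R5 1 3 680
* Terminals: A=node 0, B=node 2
The network is not a plain series/parallel combination. Inject a 1 A test current into terminal A (node 0) and return it from terminal B (node 2); then R_eq = V_A / (1 A).
Nodal analysis, taking node 2 as the 0 V reference.
Current source I_test pushes 1 A into node 0 and draws it out of node 2.
KCL at each unknown node (sum of currents leaving = 0; resistances in Ω):
  Node 0: (V_0 - V_1)/6800 + (V_0 - V_3)/36000 - 1 = 0
  Node 1: (V_1 - V_0)/6800 + (V_1 - 0)/12000 + (V_1 - V_3)/680 = 0
  Node 3: (V_3 - V_0)/36000 + (V_3 - V_1)/680 + (V_3 - 0)/36 = 0
Collecting terms (coefficients in siemens):
  0.0001748·V_0 - 0.0001471·V_1 - 0.00002778·V_3 = 1
  0.001701·V_1 - 0.0001471·V_0 - 0.001471·V_3 = 0
  0.02928·V_3 - 0.00002778·V_0 - 0.001471·V_1 = 0
Solving these 3 simultaneous equations (Gaussian elimination) gives:
  V_0 = 6201 V, V_1 = 565.8 V, V_3 = 34.3 V
R_eq = V_0 / 1 A = 6201 Ω = 6.201 kΩ

Final answer: 6.201 kΩ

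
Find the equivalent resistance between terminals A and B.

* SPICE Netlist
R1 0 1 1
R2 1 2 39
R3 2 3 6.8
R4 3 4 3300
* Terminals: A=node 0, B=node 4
Reduce the network between node 0 (A) and node 4 (B) by series/parallel combination:
  Rs1 = R1 + R2 (series, joined only at node 1) = 1 + 39 = 40 Ω
  Rs2 = R3 + Rs1 (series, joined only at node 2) = 6.8 + 40 = 46.8 Ω
  Rs3 = R4 + Rs2 (series, joined only at node 3) = 3300 + 46.8 = 3347 Ω
R_eq = 3.347 kΩ

Final answer: 3.347 kΩ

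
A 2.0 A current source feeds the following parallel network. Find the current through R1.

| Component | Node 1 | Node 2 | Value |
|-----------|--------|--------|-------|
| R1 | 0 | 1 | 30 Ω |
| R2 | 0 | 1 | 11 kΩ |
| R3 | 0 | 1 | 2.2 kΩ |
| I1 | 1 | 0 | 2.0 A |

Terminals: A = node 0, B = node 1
All resistors sit directly between nodes 0 and 1, so they are in parallel and share one voltage V; the full source current 2 A splits among them.
1/R_par = 1/30 + 1/11000 + 1/2200 = 0.03388 S  =>  R_par = 29.52 Ω
V = I × R_par = 2 × 29.52 = 59.03 V
I_R1 = V/R1 = 59.03/30 = 1.968 A

Final answer: 1.968 A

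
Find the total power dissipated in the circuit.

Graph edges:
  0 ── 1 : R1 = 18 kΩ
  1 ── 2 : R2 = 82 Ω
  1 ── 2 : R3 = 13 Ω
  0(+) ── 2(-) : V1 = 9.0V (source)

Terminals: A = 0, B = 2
Nodal analysis, taking node 2 as the 0 V reference.
Source V1 fixes V_0 = 9 V.
KCL at each unknown node (sum of currents leaving = 0; resistances in Ω):
  Node 1: (V_1 - 9)/18000 + (V_1 - 0)/82 + (V_1 - 0)/13 = 0
Collecting terms: 0.08917 × V_1 = 0.0005  =>  V_1 = 0.005607 V
Power in each resistor, P = (ΔV)²/R:
  P_R1 = (9 - 0.005607)²/18000 = 0.004494 W
  P_R2 = (0.005607 - 0)²/82 = 0.0000003834 W
  P_R3 = (0.005607 - 0)²/13 = 0.000002418 W
P_total = P_R1 + P_R2 + P_R3 = 0.004497 W

Final answer: 0.004497 W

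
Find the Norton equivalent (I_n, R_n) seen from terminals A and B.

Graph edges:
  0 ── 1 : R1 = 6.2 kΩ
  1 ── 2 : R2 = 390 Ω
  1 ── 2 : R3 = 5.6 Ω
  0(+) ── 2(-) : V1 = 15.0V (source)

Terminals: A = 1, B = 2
Find the Thévenin equivalent first; then I_n = V_th/R_th and R_n = R_th.
Step 1 — V_th is the open-circuit voltage V_A - V_B (nothing connected across the terminals).
Nodal analysis, taking node 2 as the 0 V reference.
Source V1 fixes V_0 = 15 V.
KCL at each unknown node (sum of currents leaving = 0; resistances in Ω):
  Node 1: (V_1 - 15)/6200 + (V_1 - 0)/390 + (V_1 - 0)/5.6 = 0
Collecting terms: 0.1813 × V_1 = 0.002419  =>  V_1 = 0.01334 V
V_th = V_1 - V_2 = 0.01334 - 0 = 0.01334 V
Step 2 — R_th: zero the source — replace V1 by a short circuit (node 2 merges into node 0) — and find the resistance seen between A (node 1) and B (node 0).
Reduce the network between node 1 (A) and node 0 (B) by series/parallel combination:
  Rp1 = R1 ‖ R2 ‖ R3 (parallel, all between nodes 0 and 1) = 1/(1/6200 + 1/390 + 1/5.6) = 5.516 Ω
R_th = 5.516 Ω
I_n = V_th/R_th = 0.01334/5.516 = 0.002419 A, and R_n = R_th = 5.516 Ω

Final answer: I_n = 0.002419 A, R_n = 5.516 Ω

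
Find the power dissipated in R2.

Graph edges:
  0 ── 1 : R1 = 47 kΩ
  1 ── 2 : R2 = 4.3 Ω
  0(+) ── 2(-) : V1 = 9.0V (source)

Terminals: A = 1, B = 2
Nodal analysis, taking node 2 as the 0 V reference.
Source V1 fixes V_0 = 9 V.
KCL at each unknown node (sum of currents leaving = 0; resistances in Ω):
  Node 1: (V_1 - 9)/47000 + (V_1 - 0)/4.3 = 0
Collecting terms: 0.2326 × V_1 = 0.0001915  =>  V_1 = 0.0008233 V
I_R2 = (V_1 - V_2)/R2 = (0.0008233 - 0)/4.3 = 0.0001915 A
P_R2 = I_R2² × R2 = (0.0001915)² × 4.3 = 0.0000001576 W

Final answer: 1.576e-07 W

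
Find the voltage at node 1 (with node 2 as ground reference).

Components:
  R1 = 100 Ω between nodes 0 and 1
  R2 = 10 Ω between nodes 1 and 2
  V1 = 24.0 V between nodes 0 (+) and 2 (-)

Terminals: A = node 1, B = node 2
Nodal analysis, taking node 2 as the 0 V reference.
Source V1 fixes V_0 = 24 V.
KCL at each unknown node (sum of currents leaving = 0; resistances in Ω):
  Node 1: (V_1 - 24)/100 + (V_1 - 0)/10 = 0
Collecting terms: 0.11 × V_1 = 0.24  =>  V_1 = 2.182 V
The requested potential is V_1 = 2.182 V.

Final answer: V_1 = 2.182 V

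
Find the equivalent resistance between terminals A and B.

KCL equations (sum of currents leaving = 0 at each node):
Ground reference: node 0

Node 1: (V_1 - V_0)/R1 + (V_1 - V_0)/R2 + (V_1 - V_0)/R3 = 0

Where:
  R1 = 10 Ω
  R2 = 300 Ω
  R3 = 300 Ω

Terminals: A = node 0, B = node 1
Reduce the network between node 0 (A) and node 1 (B) by series/parallel combination:
  Rp1 = R1 ‖ R2 ‖ R3 (parallel, all between nodes 0 and 1) = 1/(1/10 + 1/300 + 1/300) = 9.375 Ω
R_eq = 9.375 Ω

Final answer: 9.375 Ω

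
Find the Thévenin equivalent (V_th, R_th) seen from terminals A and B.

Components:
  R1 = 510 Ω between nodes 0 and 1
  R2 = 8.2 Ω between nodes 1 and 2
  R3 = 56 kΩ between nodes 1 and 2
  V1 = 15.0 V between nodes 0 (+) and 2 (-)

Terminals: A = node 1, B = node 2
Step 1 — V_th is the open-circuit voltage V_A - V_B (nothing connected across the terminals).
Nodal analysis, taking node 2 as the 0 V reference.
Source V1 fixes V_0 = 15 V.
KCL at each unknown node (sum of currents leaving = 0; resistances in Ω):
  Node 1: (V_1 - 15)/510 + (V_1 - 0)/8.2 + (V_1 - 0)/56000 = 0
Collecting terms: 0.1239 × V_1 = 0.02941  =>  V_1 = 0.2373 V
V_th = V_1 - V_2 = 0.2373 - 0 = 0.2373 V
Step 2 — R_th: zero the source — replace V1 by a short circuit (node 2 merges into node 0) — and find the resistance seen between A (node 1) and B (node 0).
Reduce the network between node 1 (A) and node 0 (B) by series/parallel combination:
  Rp1 = R1 ‖ R2 ‖ R3 (parallel, all between nodes 0 and 1) = 1/(1/510 + 1/8.2 + 1/56000) = 8.069 Ω
R_th = 8.069 Ω

Final answer: V_th = 0.2373 V, R_th = 8.069 Ω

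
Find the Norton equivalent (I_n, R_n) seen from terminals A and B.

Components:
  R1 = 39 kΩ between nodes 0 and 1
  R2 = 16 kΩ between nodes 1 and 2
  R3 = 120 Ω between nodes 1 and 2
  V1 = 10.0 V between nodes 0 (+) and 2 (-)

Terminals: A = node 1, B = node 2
Find the Thévenin equivalent first; then I_n = V_th/R_th and R_n = R_th.
Step 1 — V_th is the open-circuit voltage V_A - V_B (nothing connected across the terminals).
Nodal analysis, taking node 2 as the 0 V reference.
Source V1 fixes V_0 = 10 V.
KCL at each unknown node (sum of currents leaving = 0; resistances in Ω):
  Node 1: (V_1 - 10)/39000 + (V_1 - 0)/16000 + (V_1 - 0)/120 = 0
Collecting terms: 0.008421 × V_1 = 0.0002564  =>  V_1 = 0.03045 V
V_th = V_1 - V_2 = 0.03045 - 0 = 0.03045 V
Step 2 — R_th: zero the source — replace V1 by a short circuit (node 2 merges into node 0) — and find the resistance seen between A (node 1) and B (node 0).
Reduce the network between node 1 (A) and node 0 (B) by series/parallel combination:
  Rp1 = R1 ‖ R2 ‖ R3 (parallel, all between nodes 0 and 1) = 1/(1/39000 + 1/16000 + 1/120) = 118.7 Ω
R_th = 118.7 Ω
I_n = V_th/R_th = 0.03045/118.7 = 0.0002564 A, and R_n = R_th = 118.7 Ω

Final answer: I_n = 0.0002564 A, R_n = 118.7 Ω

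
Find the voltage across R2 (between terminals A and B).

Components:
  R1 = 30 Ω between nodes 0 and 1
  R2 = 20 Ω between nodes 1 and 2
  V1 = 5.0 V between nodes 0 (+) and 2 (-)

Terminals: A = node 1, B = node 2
R1 and R2 are in series across V1 (node 0 → node 1 → node 2), and the output A–B is taken across R2, so this is a voltage divider.
Series current: I = V1/(R1 + R2) = 5/(30 + 20) = 5/50 = 0.1 A
V_R2 = I × R2 = V1 × R2/(R1 + R2) = 5 × 20/50 = 2 V

Final answer: 2 V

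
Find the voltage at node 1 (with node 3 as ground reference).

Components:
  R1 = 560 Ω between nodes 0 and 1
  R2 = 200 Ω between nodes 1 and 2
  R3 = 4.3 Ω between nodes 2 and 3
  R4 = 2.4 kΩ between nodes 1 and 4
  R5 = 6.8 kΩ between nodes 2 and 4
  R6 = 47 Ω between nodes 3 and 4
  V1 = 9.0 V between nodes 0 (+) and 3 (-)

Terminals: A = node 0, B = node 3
Nodal analysis, taking node 3 as the 0 V reference.
Source V1 fixes V_0 = 9 V.
KCL at each unknown node (sum of currents leaving = 0; resistances in Ω):
  Node 1: (V_1 - 9)/560 + (V_1 - V_2)/200 + (V_1 - V_4)/2400 = 0
  Node 2: (V_2 - V_1)/200 + (V_2 - 0)/4.3 + (V_2 - V_4)/6800 = 0
  Node 4: (V_4 - V_1)/2400 + (V_4 - V_2)/6800 + (V_4 - 0)/47 = 0
Collecting terms (coefficients in siemens):
  0.007202·V_1 - 0.005·V_2 - 0.0004167·V_4 = 0.01607
  0.2377·V_2 - 0.005·V_1 - 0.0001471·V_4 = 0
  0.02184·V_4 - 0.0004167·V_1 - 0.0001471·V_2 = 0
Solving these 3 simultaneous equations (Gaussian elimination) gives:
  V_1 = 2.267 V, V_2 = 0.04771 V, V_4 = 0.04357 V
The requested potential is V_1 = 2.267 V.

Final answer: V_1 = 2.267 V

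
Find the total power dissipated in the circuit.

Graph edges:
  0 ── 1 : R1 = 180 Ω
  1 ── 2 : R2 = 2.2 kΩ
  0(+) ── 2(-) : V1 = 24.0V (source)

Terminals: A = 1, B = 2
Nodal analysis, taking node 2 as the 0 V reference.
Source V1 fixes V_0 = 24 V.
KCL at each unknown node (sum of currents leaving = 0; resistances in Ω):
  Node 1: (V_1 - 24)/180 + (V_1 - 0)/2200 = 0
Collecting terms: 0.00601 × V_1 = 0.1333  =>  V_1 = 22.18 V
Power in each resistor, P = (ΔV)²/R:
  P_R1 = (24 - 22.18)²/180 = 0.0183 W
  P_R2 = (22.18 - 0)²/2200 = 0.2237 W
P_total = P_R1 + P_R2 = 0.242 W

Final answer: 0.242 W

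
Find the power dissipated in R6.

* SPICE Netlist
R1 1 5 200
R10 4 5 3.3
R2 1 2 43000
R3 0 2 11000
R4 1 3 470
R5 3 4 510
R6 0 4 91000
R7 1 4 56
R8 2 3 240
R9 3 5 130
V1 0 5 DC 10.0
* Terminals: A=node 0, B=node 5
Nodal analysis, taking node 5 as the 0 V reference.
Source V1 fixes V_0 = 10 V.
KCL at each unknown node (sum of currents leaving = 0; resistances in Ω):
  Node 1: (V_1 - 0)/200 + (V_1 - V_2)/43000 + (V_1 - V_3)/470 + (V_1 - V_4)/56 = 0
  Node 2: (V_2 - V_1)/43000 + (V_2 - 10)/11000 + (V_2 - V_3)/240 = 0
  Node 3: (V_3 - V_1)/470 + (V_3 - V_4)/510 + (V_3 - V_2)/240 + (V_3 - 0)/130 = 0
  Node 4: (V_4 - V_3)/510 + (V_4 - 10)/91000 + (V_4 - V_1)/56 + (V_4 - 0)/3.3 = 0
Collecting terms (coefficients in siemens):
  0.02501·V_1 - 0.00002326·V_2 - 0.002128·V_3 - 0.01786·V_4 = 0
  0.004281·V_2 - 0.00002326·V_1 - 0.004167·V_3 = 0.0009091
  0.01595·V_3 - 0.002128·V_1 - 0.004167·V_2 - 0.001961·V_4 = 0
  0.3229·V_4 - 0.01786·V_1 - 0.001961·V_3 = 0.0001099
Solving these 4 simultaneous equations (Gaussian elimination) gives:
  V_1 = 0.007604 V, V_2 = 0.2864 V, V_3 = 0.07598 V, V_4 = 0.001222 V
I_R6 = (V_0 - V_4)/R6 = (10 - 0.001222)/91000 = 0.0001099 A
P_R6 = I_R6² × R6 = (0.0001099)² × 91000 = 0.001099 W

Final answer: 0.001099 W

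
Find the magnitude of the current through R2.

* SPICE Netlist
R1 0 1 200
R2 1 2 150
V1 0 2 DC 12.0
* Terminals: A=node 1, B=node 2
Nodal analysis, taking node 2 as the 0 V reference.
Source V1 fixes V_0 = 12 V.
KCL at each unknown node (sum of currents leaving = 0; resistances in Ω):
  Node 1: (V_1 - 12)/200 + (V_1 - 0)/150 = 0
Collecting terms: 0.01167 × V_1 = 0.06  =>  V_1 = 5.143 V
I_R2 = (V_1 - V_2)/R2 = (5.143 - 0)/150 = 0.03429 A
|I_R2| = 0.03429 A

Final answer: |I_R2| = 0.03429 A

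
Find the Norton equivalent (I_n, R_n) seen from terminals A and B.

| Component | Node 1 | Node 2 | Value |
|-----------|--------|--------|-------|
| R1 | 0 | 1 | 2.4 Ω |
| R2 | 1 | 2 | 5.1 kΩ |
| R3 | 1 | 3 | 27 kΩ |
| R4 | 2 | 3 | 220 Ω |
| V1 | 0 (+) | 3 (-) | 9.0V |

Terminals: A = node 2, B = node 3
Find the Thévenin equivalent first; then I_n = V_th/R_th and R_n = R_th.
Step 1 — V_th is the open-circuit voltage V_A - V_B (nothing connected across the terminals).
Nodal analysis, taking node 3 as the 0 V reference.
Source V1 fixes V_0 = 9 V.
KCL at each unknown node (sum of currents leaving = 0; resistances in Ω):
  Node 1: (V_1 - 9)/2.4 + (V_1 - V_2)/5100 + (V_1 - 0)/27000 = 0
  Node 2: (V_2 - V_1)/5100 + (V_2 - 0)/220 = 0
Collecting terms (coefficients in siemens):
  0.4169·V_1 - 0.0001961·V_2 = 3.75
  0.004742·V_2 - 0.0001961·V_1 = 0
Determinant D = (0.4169)(0.004742) - (-0.0001961)(-0.0001961) = 0.001977
V_1 = [(3.75)(0.004742) - (-0.0001961)(0)]/D = 8.995 V
V_2 = [(0.4169)(0) - (3.75)(-0.0001961)]/D = 0.372 V
V_th = V_2 - V_3 = 0.372 - 0 = 0.372 V
Step 2 — R_th: zero the source — replace V1 by a short circuit (node 3 merges into node 0) — and find the resistance seen between A (node 2) and B (node 0).
Reduce the network between node 2 (A) and node 0 (B) by series/parallel combination:
  Rp1 = R1 ‖ R3 (parallel, both between nodes 0 and 1) = 1/(1/2.4 + 1/27000) = 2.4 Ω
  Rs1 = R2 + Rp1 (series, joined only at node 1) = 5100 + 2.4 = 5102 Ω
  Rp2 = R4 ‖ Rs1 (parallel, both between nodes 0 and 2) = 1/(1/220 + 1/5102) = 210.9 Ω
R_th = 210.9 Ω
I_n = V_th/R_th = 0.372/210.9 = 0.001764 A, and R_n = R_th = 210.9 Ω

Final answer: I_n = 0.001764 A, R_n = 210.9 Ω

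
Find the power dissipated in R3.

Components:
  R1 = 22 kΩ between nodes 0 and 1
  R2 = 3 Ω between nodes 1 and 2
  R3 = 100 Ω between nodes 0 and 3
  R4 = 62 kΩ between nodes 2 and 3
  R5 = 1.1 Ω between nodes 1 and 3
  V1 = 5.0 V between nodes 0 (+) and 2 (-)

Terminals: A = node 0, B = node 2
Nodal analysis, taking node 2 as the 0 V reference.
Source V1 fixes V_0 = 5 V.
KCL at each unknown node (sum of currents leaving = 0; resistances in Ω):
  Node 1: (V_1 - 5)/22000 + (V_1 - 0)/3 + (V_1 - V_3)/1.1 = 0
  Node 3: (V_3 - 5)/100 + (V_3 - 0)/62000 + (V_3 - V_1)/1.1 = 0
Collecting terms (coefficients in siemens):
  1.242·V_1 - 0.9091·V_3 = 0.0002273
  0.9191·V_3 - 0.9091·V_1 = 0.05
Determinant D = (1.242)(0.9191) - (-0.9091)(-0.9091) = 0.3155
V_1 = [(0.0002273)(0.9191) - (-0.9091)(0.05)]/D = 0.1447 V
V_3 = [(1.242)(0.05) - (0.0002273)(-0.9091)]/D = 0.1975 V
I_R3 = (V_0 - V_3)/R3 = (5 - 0.1975)/100 = 0.04802 A
P_R3 = I_R3² × R3 = (0.04802)² × 100 = 0.2306 W

Final answer: 0.2306 W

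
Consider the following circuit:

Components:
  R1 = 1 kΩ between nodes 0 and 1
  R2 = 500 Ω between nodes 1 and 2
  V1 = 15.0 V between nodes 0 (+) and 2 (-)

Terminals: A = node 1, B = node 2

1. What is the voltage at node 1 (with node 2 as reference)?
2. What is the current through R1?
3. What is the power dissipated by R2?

Nodal analysis, taking node 2 as the 0 V reference.
Source V1 fixes V_0 = 15 V.
KCL at each unknown node (sum of currents leaving = 0; resistances in Ω):
  Node 1: (V_1 - 15)/1000 + (V_1 - 0)/500 = 0
Collecting terms: 0.003 × V_1 = 0.015  =>  V_1 = 5 V
Part 1:
  Read off the nodal solution: V_1 = 5 V
Part 2:
  I_R1 = (V_0 - V_1)/R1 = (15 - 5)/1000 = 0.01 A
  Magnitude: I_R1 = 0.01 A
Part 3:
  I_R2 = (V_1 - V_2)/R2 = (5 - 0)/500 = 0.01 A
  P_R2 = I_R2² × R2 = (0.01)² × 500 = 0.05 W

Final answers:
1. V_1 = 5 V
2. I_R1 = 0.01 A
3. P_R2 = 0.05 W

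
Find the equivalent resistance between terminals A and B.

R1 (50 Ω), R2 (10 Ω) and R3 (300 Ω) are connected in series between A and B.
Reduce the network between node 0 (A) and node 3 (B) by series/parallel combination:
  Rs1 = R1 + R2 (series, joined only at node 1) = 50 + 10 = 60 Ω
  Rs2 = R3 + Rs1 (series, joined only at node 2) = 300 + 60 = 360 Ω
R_eq = 360 Ω

Final answer: 360 Ω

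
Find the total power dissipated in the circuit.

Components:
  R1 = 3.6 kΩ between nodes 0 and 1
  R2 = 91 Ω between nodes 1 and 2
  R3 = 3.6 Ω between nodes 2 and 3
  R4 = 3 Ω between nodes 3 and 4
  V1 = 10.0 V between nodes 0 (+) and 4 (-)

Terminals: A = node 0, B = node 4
Nodal analysis, taking node 4 as the 0 V reference.
Source V1 fixes V_0 = 10 V.
KCL at each unknown node (sum of currents leaving = 0; resistances in Ω):
  Node 1: (V_1 - 10)/3600 + (V_1 - V_2)/91 = 0
  Node 2: (V_2 - V_1)/91 + (V_2 - V_3)/3.6 = 0
  Node 3: (V_3 - V_2)/3.6 + (V_3 - 0)/3 = 0
Collecting terms (coefficients in siemens):
  0.01127·V_1 - 0.01099·V_2 = 0.002778
  0.2888·V_2 - 0.01099·V_1 - 0.2778·V_3 = 0
  0.6111·V_3 - 0.2778·V_2 = 0
Solving these 3 simultaneous equations (Gaussian elimination) gives:
  V_1 = 0.264 V, V_2 = 0.01785 V, V_3 = 0.008113 V
Power in each resistor, P = (ΔV)²/R:
  P_R1 = (10 - 0.264)²/3600 = 0.02633 W
  P_R2 = (0.264 - 0.01785)²/91 = 0.0006656 W
  P_R3 = (0.01785 - 0.008113)²/3.6 = 0.00002633 W
  P_R4 = (0.008113 - 0)²/3 = 0.00002194 W
P_total = P_R1 + P_R2 + P_R3 + P_R4 = 0.02704 W

Final answer: 0.02704 W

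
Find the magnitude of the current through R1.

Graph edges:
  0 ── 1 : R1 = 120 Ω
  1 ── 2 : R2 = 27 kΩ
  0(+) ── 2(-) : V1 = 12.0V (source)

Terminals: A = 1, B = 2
Nodal analysis, taking node 2 as the 0 V reference.
Source V1 fixes V_0 = 12 V.
KCL at each unknown node (sum of currents leaving = 0; resistances in Ω):
  Node 1: (V_1 - 12)/120 + (V_1 - 0)/27000 = 0
Collecting terms: 0.00837 × V_1 = 0.1  =>  V_1 = 11.95 V
I_R1 = (V_0 - V_1)/R1 = (12 - 11.95)/120 = 0.0004425 A
|I_R1| = 0.0004425 A

Final answer: |I_R1| = 0.0004425 A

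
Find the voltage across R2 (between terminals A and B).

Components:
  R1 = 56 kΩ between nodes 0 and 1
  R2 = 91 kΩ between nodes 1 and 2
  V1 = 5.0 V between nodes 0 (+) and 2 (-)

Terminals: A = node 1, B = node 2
R1 and R2 are in series across V1 (node 0 → node 1 → node 2), and the output A–B is taken across R2, so this is a voltage divider.
Series current: I = V1/(R1 + R2) = 5/(56000 + 91000) = 5/147000 = 0.00003401 A
V_R2 = I × R2 = V1 × R2/(R1 + R2) = 5 × 91000/147000 = 3.095 V

Final answer: 3.095 V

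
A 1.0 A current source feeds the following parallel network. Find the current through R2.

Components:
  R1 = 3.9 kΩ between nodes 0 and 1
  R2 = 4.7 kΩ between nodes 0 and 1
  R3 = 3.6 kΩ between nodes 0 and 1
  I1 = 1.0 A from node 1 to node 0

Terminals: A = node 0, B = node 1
All resistors sit directly between nodes 0 and 1, so they are in parallel and share one voltage V; the full source current 1 A splits among them.
1/R_par = 1/3900 + 1/4700 + 1/3600 = 0.000747 S  =>  R_par = 1339 Ω
V = I × R_par = 1 × 1339 = 1339 V
I_R2 = V/R2 = 1339/4700 = 0.2848 A

Final answer: 0.2848 A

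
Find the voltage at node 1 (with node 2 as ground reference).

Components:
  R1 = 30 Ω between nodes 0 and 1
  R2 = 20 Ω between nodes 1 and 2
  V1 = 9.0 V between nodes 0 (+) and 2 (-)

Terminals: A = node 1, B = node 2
Nodal analysis, taking node 2 as the 0 V reference.
Source V1 fixes V_0 = 9 V.
KCL at each unknown node (sum of currents leaving = 0; resistances in Ω):
  Node 1: (V_1 - 9)/30 + (V_1 - 0)/20 = 0
Collecting terms: 0.08333 × V_1 = 0.3  =>  V_1 = 3.6 V
The requested potential is V_1 = 3.6 V.

Final answer: V_1 = 3.6 V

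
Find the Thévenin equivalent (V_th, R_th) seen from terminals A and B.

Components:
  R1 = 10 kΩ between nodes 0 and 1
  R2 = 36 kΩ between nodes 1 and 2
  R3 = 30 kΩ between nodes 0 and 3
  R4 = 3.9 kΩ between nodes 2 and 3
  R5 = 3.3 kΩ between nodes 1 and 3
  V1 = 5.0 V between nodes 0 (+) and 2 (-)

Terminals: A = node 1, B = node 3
Step 1 — V_th is the open-circuit voltage V_A - V_B (nothing connected across the terminals).
Nodal analysis, taking node 2 as the 0 V reference.
Source V1 fixes V_0 = 5 V.
KCL at each unknown node (sum of currents leaving = 0; resistances in Ω):
  Node 1: (V_1 - 5)/10000 + (V_1 - 0)/36000 + (V_1 - V_3)/3300 = 0
  Node 3: (V_3 - 5)/30000 + (V_3 - 0)/3900 + (V_3 - V_1)/3300 = 0
Collecting terms (coefficients in siemens):
  0.0004308·V_1 - 0.000303·V_3 = 0.0005
  0.0005928·V_3 - 0.000303·V_1 = 0.0001667
Determinant D = (0.0004308)(0.0005928) - (-0.000303)(-0.000303) = 0.0000001635
V_1 = [(0.0005)(0.0005928) - (-0.000303)(0.0001667)]/D = 2.121 V
V_3 = [(0.0004308)(0.0001667) - (0.0005)(-0.000303)]/D = 1.365 V
V_th = V_1 - V_3 = 2.121 - 1.365 = 0.7556 V
Step 2 — R_th: zero the source — replace V1 by a short circuit (node 2 merges into node 0) — and find the resistance seen between A (node 1) and B (node 3).
Reduce the network between node 1 (A) and node 3 (B) by series/parallel combination:
  Rp1 = R1 ‖ R2 (parallel, both between nodes 0 and 1) = 1/(1/10000 + 1/36000) = 7826 Ω
  Rp2 = R3 ‖ R4 (parallel, both between nodes 0 and 3) = 1/(1/30000 + 1/3900) = 3451 Ω
  Rs1 = Rp1 + Rp2 (series, joined only at node 0) = 7826 + 3451 = 11280 Ω
  Rp3 = R5 ‖ Rs1 (parallel, both between nodes 1 and 3) = 1/(1/3300 + 1/11280) = 2553 Ω
R_th = 2.553 kΩ

Final answer: V_th = 0.7556 V, R_th = 2.553 kΩ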